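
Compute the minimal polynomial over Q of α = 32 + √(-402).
m_α(x) = x^2 - 64x + 1426

From α - 32 = √(-402), squaring gives (α - 32)^2 = -402, i.e. α^2 - 64α + 1024 = -402, so α^2 - 64α + 1426 = 0. The discriminant of x^2 - 64x + 1426 is (-64)^2 - 4·(1426) = 4096 - 5704 = -1608, and 4·(-402) is not a perfect square in Q since -402 is squarefree and ≠ 1. Hence x^2 - 64x + 1426 is irreducible over Q and is the minimal polynomial of α.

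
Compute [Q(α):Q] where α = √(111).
[Q(α):Q] = 2

[Q(α):Q] equals the degree of the minimal polynomial of α. Here α^2 = 111 and x^2 - 111 is irreducible (d = 111 is squarefree, ≠ 1, hence not a square), so deg(m_α) = 2. Thus [Q(α):Q] = 2.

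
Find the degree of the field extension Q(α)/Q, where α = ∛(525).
[Q(α):Q] = 3

The minimal polynomial of α is x^3 - 525, irreducible over Q since 525 is not a perfect cube (so x^3 - 525 has no rational root). Hence [Q(α):Q] = deg(m_α) = 3.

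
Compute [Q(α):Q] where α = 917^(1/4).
[Q(α):Q] = 4

α is a root of x^4 - 917. By Eisenstein's criterion at the prime p = 7 (which divides the constant term 917 but p^2 = 49 does not, since 917 is squarefree), x^4 - 917 is irreducible over Q. Hence [Q(α):Q] = 4.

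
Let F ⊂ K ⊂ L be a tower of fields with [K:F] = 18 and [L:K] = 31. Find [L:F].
[L:F] = 558

The tower law says that for any tower of field extensions F ⊂ K ⊂ L with finite degrees, [L:F] = [L:K] · [K:F]. Here this gives [L:F] = 31 · 18 = 558.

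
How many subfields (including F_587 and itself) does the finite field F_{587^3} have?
F_{587^3} has 2 subfields

The subfields of F_{p^n} are exactly the fields F_{p^d} for d | n (each is the fixed field of the unique index-d subgroup of Gal(F_{p^n}/F_p) ≅ Z/nZ). The divisors of n = 3 are {1, 3}, giving 2 subfields: F_{587^1}, F_{587^3}.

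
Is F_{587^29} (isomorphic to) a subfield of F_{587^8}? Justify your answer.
No: F_{587^29} is not a subfield of F_{587^8}

F_{p^m} embeds in F_{p^n} iff m | n. Here 29 ∤ 8 (since 8 = 0·29 + 8 with remainder 8 ≠ 0), so F_{587^29} is not a subfield of F_{587^8}. Equivalently: if it were, the tower law would give 29 = [F_{587^29}:F_587] dividing [F_{587^8}:F_587] = 8, contradiction.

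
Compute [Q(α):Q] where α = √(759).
[Q(α):Q] = 2

[Q(α):Q] equals the degree of the minimal polynomial of α. Here α^2 = 759 and x^2 - 759 is irreducible (d = 759 is squarefree, ≠ 1, hence not a square), so deg(m_α) = 2. Thus [Q(α):Q] = 2.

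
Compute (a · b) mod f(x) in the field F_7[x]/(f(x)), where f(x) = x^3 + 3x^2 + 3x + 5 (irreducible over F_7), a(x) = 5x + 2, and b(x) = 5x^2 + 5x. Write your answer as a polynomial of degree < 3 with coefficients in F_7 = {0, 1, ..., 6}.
a · b ≡ 2x^2 + 5x + 1 (mod f(x))

Multiply in F_7[x]: a(x)·b(x) = (5x + 2)·(5x^2 + 5x) = 4x^3 + 3x. This has degree ≥ 3, so divide by f(x) over F_7: 4x^3 + 3x = (4)·(x^3 + 3x^2 + 3x + 5) + (2x^2 + 5x + 1). Hence a·b ≡ 2x^2 + 5x + 1 (mod f). (F_7[x]/(f) is a field with 7^3 = 343 elements since f is irreducible of degree 3.)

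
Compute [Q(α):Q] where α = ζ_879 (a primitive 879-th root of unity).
[Q(α):Q] = 584

The minimal polynomial of ζ_879 over Q is the 879-th cyclotomic polynomial Φ_879(x), which is irreducible over Q and has degree φ(879) = 584. Hence [Q(α):Q] = φ(879) = 584.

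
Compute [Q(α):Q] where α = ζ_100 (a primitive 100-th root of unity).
[Q(α):Q] = 40

The minimal polynomial of ζ_100 over Q is the 100-th cyclotomic polynomial Φ_100(x), which is irreducible over Q and has degree φ(100) = 40. Hence [Q(α):Q] = φ(100) = 40.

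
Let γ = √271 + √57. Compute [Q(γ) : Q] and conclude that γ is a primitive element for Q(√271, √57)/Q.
[Q(γ) : Q] = 4 (equivalently, Q(γ) = Q(√271, √57))

Obviously Q(γ) ⊆ Q(√271, √57), and [Q(√271, √57):Q] = 4 (since 271, 57 are distinct squarefree integers > 1 with 15447 not a perfect square). To show equality we compute the minimal polynomial of γ. From γ = √271 + √57: γ^2 = 271 + 2√(15447) + 57 = 328 + 2√(15447), so γ^2 - 328 = 2√(15447); squaring, (γ^2 - 328)^2 = 4·15447, i.e. γ^4 - 656γ^2 + 107584 - 61788 = 0, i.e. γ^4 - 656γ^2 + 45796 = 0. So γ is a root of x^4 - 656x^2 + 45796. This polynomial is irreducible over Q: it has no rational root (each ±√271 ± √57 is irrational), and any factorization into two quadratics over Q would force √(15447) ∈ Q (pairing opposite roots) or √271, √57 ∈ Q (other pairings), all impossible. Hence [Q(γ):Q] = 4 = [Q(√271, √57):Q], so Q(γ) = Q(√271, √57).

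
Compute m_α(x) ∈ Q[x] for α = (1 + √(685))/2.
m_α(x) = x^2 - x - 171

From 2α - 1 = √(685), squaring gives (2α - 1)^2 = 685, i.e. 4α^2 - 4α + 1 = 685, so α^2 - α + (1 - 685)/4 = 0. Since 685 ≡ 1 (mod 4), (1 - 685)/4 = -171 ∈ Z. The polynomial x^2 - x - 171 has discriminant 1 - 4·(-171) = 685, which is not a perfect square in Q (d = 685 is squarefree and ≠ 1), so x^2 - x - 171 is irreducible over Q. It is the minimal polynomial of α.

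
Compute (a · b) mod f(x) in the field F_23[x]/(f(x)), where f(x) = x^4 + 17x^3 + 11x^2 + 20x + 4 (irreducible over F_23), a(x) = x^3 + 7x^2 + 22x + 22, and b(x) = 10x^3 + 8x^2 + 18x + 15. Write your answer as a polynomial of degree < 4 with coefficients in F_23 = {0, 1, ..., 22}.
a · b ≡ 15x^3 + 16x^2 + 13x + 8 (mod f(x))

Multiply in F_23[x]: a(x)·b(x) = (x^3 + 7x^2 + 22x + 22)·(10x^3 + 8x^2 + 18x + 15) = 10x^6 + 9x^5 + 18x^4 + 8x^3 + 10x^2 + 13x + 8. This has degree ≥ 4, so divide by f(x) over F_23: 10x^6 + 9x^5 + 18x^4 + 8x^3 + 10x^2 + 13x + 8 = (10x^2)·(x^4 + 17x^3 + 11x^2 + 20x + 4) + (15x^3 + 16x^2 + 13x + 8). Hence a·b ≡ 15x^3 + 16x^2 + 13x + 8 (mod f). (F_23[x]/(f) is a field with 23^4 = 279841 elements since f is irreducible of degree 4.)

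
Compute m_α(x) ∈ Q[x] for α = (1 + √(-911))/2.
m_α(x) = x^2 - x + 228

From 2α - 1 = √(-911), squaring gives (2α - 1)^2 = -911, i.e. 4α^2 - 4α + 1 = -911, so α^2 - α + (1 + 911)/4 = 0. Since -911 ≡ 1 (mod 4), (1 + 911)/4 = 228 ∈ Z. The polynomial x^2 - x + 228 has discriminant 1 - 4·(228) = -911, which is not a perfect square in Q (d = -911 is squarefree and ≠ 1), so x^2 - x + 228 is irreducible over Q. It is the minimal polynomial of α.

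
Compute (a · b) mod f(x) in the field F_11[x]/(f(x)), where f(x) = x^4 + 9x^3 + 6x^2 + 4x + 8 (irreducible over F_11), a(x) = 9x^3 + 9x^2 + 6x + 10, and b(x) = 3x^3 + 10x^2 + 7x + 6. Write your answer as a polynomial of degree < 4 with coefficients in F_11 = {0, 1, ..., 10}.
a · b ≡ 6x^3 + 6x^2 + 7x + 2 (mod f(x))

Multiply in F_11[x]: a(x)·b(x) = (9x^3 + 9x^2 + 6x + 10)·(3x^3 + 10x^2 + 7x + 6) = 5x^6 + 7x^5 + 6x^4 + 9x^3 + 9x^2 + 7x + 5. This has degree ≥ 4, so divide by f(x) over F_11: 5x^6 + 7x^5 + 6x^4 + 9x^3 + 9x^2 + 7x + 5 = (5x^2 + 6x + 10)·(x^4 + 9x^3 + 6x^2 + 4x + 8) + (6x^3 + 6x^2 + 7x + 2). Hence a·b ≡ 6x^3 + 6x^2 + 7x + 2 (mod f). (F_11[x]/(f) is a field with 11^4 = 14641 elements since f is irreducible of degree 4.)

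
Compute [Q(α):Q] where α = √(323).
[Q(α):Q] = 2

[Q(α):Q] equals the degree of the minimal polynomial of α. Here α^2 = 323 and x^2 - 323 is irreducible (d = 323 is squarefree, ≠ 1, hence not a square), so deg(m_α) = 2. Thus [Q(α):Q] = 2.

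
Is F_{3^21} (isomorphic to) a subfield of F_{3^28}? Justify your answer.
No: F_{3^21} is not a subfield of F_{3^28}

F_{p^m} embeds in F_{p^n} iff m | n. Here 21 ∤ 28 (since 28 = 1·21 + 7 with remainder 7 ≠ 0), so F_{3^21} is not a subfield of F_{3^28}. Equivalently: if it were, the tower law would give 21 = [F_{3^21}:F_3] dividing [F_{3^28}:F_3] = 28, contradiction.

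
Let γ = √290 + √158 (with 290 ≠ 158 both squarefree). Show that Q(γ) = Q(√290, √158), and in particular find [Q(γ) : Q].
[Q(γ) : Q] = 4 (equivalently, Q(γ) = Q(√290, √158))

Obviously Q(γ) ⊆ Q(√290, √158), and [Q(√290, √158):Q] = 4 (since 290, 158 are distinct squarefree integers > 1 with 45820 not a perfect square). To show equality we compute the minimal polynomial of γ. From γ = √290 + √158: γ^2 = 290 + 2√(45820) + 158 = 448 + 2√(45820), so γ^2 - 448 = 2√(45820); squaring, (γ^2 - 448)^2 = 4·45820, i.e. γ^4 - 896γ^2 + 200704 - 183280 = 0, i.e. γ^4 - 896γ^2 + 17424 = 0. So γ is a root of x^4 - 896x^2 + 17424. This polynomial is irreducible over Q: it has no rational root (each ±√290 ± √158 is irrational), and any factorization into two quadratics over Q would force √(45820) ∈ Q (pairing opposite roots) or √290, √158 ∈ Q (other pairings), all impossible. Hence [Q(γ):Q] = 4 = [Q(√290, √158):Q], so Q(γ) = Q(√290, √158).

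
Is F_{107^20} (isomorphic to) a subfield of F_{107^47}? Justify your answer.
No: F_{107^20} is not a subfield of F_{107^47}

F_{p^m} embeds in F_{p^n} iff m | n. Here 20 ∤ 47 (since 47 = 2·20 + 7 with remainder 7 ≠ 0), so F_{107^20} is not a subfield of F_{107^47}. Equivalently: if it were, the tower law would give 20 = [F_{107^20}:F_107] dividing [F_{107^47}:F_107] = 47, contradiction.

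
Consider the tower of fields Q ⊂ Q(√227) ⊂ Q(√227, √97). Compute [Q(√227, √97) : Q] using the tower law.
[Q(√227, √97) : Q] = 4

[Q(√227):Q] = 2 (min poly x^2 - 227, irreducible since 227 is squarefree > 1). For the top step, suppose √97 ∈ Q(√227), say √97 = c + d√227 with c, d ∈ Q. Squaring: 97 = c^2 + 227d^2 + 2cd√227. Since √227 ∉ Q this forces 2cd = 0. If d = 0 then √97 = c ∈ Q, contradicting 97 squarefree > 1. If c = 0 then 97 = 227d^2, so 227·97 = (227d)^2 is a perfect square in Q — but 227·97 = 22019 is not a perfect square (since 227 and 97 are distinct squarefree integers). Contradiction. Hence √97 ∉ Q(√227), so x^2 - 97 stays irreducible over Q(√227) and [Q(√227, √97) : Q(√227)] = 2. By the tower law, [Q(√227, √97) : Q] = 2 · 2 = 4.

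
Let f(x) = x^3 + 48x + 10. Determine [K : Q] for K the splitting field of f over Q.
[K : Q] = 6

By the rational root test, any rational root of the monic integer polynomial f(x) = x^3 + 48x + 10 must be an integer dividing the constant term 10, i.e. one of ±{1, 2, 5, 10}. Evaluating: f(1) = 59, f(-1) = -39, f(2) = 114, f(-2) = -94, f(5) = 375, f(-5) = -355, f(10) = 1490, f(-10) = -1470; none is 0, so f has no rational root and is therefore irreducible over Q (a cubic with no linear factor over a field is irreducible). For an irreducible cubic, the Galois group is A_3 or S_3 according as the discriminant disc(f) = -4a^3 - 27b^2 = -4·(48)^3 - 27·(10)^2 = -445068 is or is not a square in Q. Here disc(f) = -445068 is not a perfect square in Q, so the Galois group of f over Q is not contained in A_3 and must be all of S_3. The splitting field has degree |S_3| = 6 over Q, so [K : Q] = 6.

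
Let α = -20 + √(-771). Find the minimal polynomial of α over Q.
m_α(x) = x^2 + 40x + 1171

From α + 20 = √(-771), squaring gives (α + 20)^2 = -771, i.e. α^2 + 40α + 400 = -771, so α^2 + 40α + 1171 = 0. The discriminant of x^2 + 40x + 1171 is (40)^2 - 4·(1171) = 1600 - 4684 = -3084, and 4·(-771) is not a perfect square in Q since -771 is squarefree and ≠ 1. Hence x^2 + 40x + 1171 is irreducible over Q and is the minimal polynomial of α.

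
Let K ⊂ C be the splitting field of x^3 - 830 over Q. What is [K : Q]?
[K : Q] = 6

The roots of x^3 - 830 are ∛830, ω∛830, ω^2∛830 where ω = e^(2πi/3) is a primitive cube root of unity, so K = Q(∛830, ω). Now [Q(∛830):Q] = 3 (since 830 is not a perfect cube, x^3 - 830 is irreducible) and [Q(ω):Q] = 2. Both 2 and 3 divide [K:Q], and [K:Q] ≤ 3·2 = 6, so [K:Q] = 6. (Equivalently: Q(∛830) ⊂ R but ω ∉ R, so [K : Q(∛830)] = 2.)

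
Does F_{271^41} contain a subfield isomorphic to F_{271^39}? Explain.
No: F_{271^39} is not a subfield of F_{271^41}

F_{p^m} embeds in F_{p^n} iff m | n. Here 39 ∤ 41 (since 41 = 1·39 + 2 with remainder 2 ≠ 0), so F_{271^39} is not a subfield of F_{271^41}. Equivalently: if it were, the tower law would give 39 = [F_{271^39}:F_271] dividing [F_{271^41}:F_271] = 41, contradiction.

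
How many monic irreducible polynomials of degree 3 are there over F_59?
There are 68440 monic irreducible polynomials of degree 3 over F_59

Each element of F_{59^3} that lies in no proper subfield is a root of exactly one monic irreducible of degree 3 over F_59, and each such polynomial has 3 distinct roots in F_{59^3}. By Möbius inversion the count is N_59(3) = (1/3) Σ_{d|3} μ(3/d) · 59^d = (1/3)(μ(3)·59^1 + μ(1)·59^3) = 205320/3 = 68440.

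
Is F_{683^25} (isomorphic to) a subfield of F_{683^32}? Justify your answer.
No: F_{683^25} is not a subfield of F_{683^32}

F_{p^m} embeds in F_{p^n} iff m | n. Here 25 ∤ 32 (since 32 = 1·25 + 7 with remainder 7 ≠ 0), so F_{683^25} is not a subfield of F_{683^32}. Equivalently: if it were, the tower law would give 25 = [F_{683^25}:F_683] dividing [F_{683^32}:F_683] = 32, contradiction.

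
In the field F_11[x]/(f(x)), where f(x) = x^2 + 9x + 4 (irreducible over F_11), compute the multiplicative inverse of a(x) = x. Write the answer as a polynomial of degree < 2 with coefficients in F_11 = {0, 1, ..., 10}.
a(x)^(-1) ≡ 8x + 6 (mod f(x))

Since f is irreducible over F_11, F_11[x]/(f) is a field and a(x) ≠ 0 has an inverse. Apply the extended Euclidean algorithm to f(x) and a(x) in F_11[x]: f(x) = (x + 9)·a(x) + (4). The last nonzero remainder is the constant 4 = gcd(f, a) in F_11. Back-substituting through the division chain expresses 4 = s(x)·a(x) + t(x)·f(x) with s(x) ≡ 10x + 2 (mod f), so (10x + 2)·a(x) ≡ 4 (mod f). Multiplying by 4^(-1) ≡ 3 in F_11 gives a(x)^(-1) ≡ 3·(10x + 2) ≡ 8x + 6 (mod f). Check: (x)·(8x + 6) = 8x^2 + 6x ≡ 1 (mod x^2 + 9x + 4).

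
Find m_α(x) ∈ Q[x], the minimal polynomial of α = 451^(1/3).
m_α(x) = x^3 - 451

α satisfies α^3 = 451, so x^3 - 451 annihilates α. By the rational root test, a rational root p/q (in lowest terms) of x^3 - 451 would satisfy p^3 = 451 q^3, forcing q = 1 and p^3 = 451; but 451 is not a perfect cube, contradiction. A monic cubic over Q with no rational root is irreducible (any nontrivial factorization would include a linear factor). Hence x^3 - 451 is the minimal polynomial of α, and in particular [Q(α):Q] = 3.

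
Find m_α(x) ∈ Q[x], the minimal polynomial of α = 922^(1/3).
m_α(x) = x^3 - 922

α satisfies α^3 = 922, so x^3 - 922 annihilates α. By the rational root test, a rational root p/q (in lowest terms) of x^3 - 922 would satisfy p^3 = 922 q^3, forcing q = 1 and p^3 = 922; but 922 is not a perfect cube, contradiction. A monic cubic over Q with no rational root is irreducible (any nontrivial factorization would include a linear factor). Hence x^3 - 922 is the minimal polynomial of α, and in particular [Q(α):Q] = 3.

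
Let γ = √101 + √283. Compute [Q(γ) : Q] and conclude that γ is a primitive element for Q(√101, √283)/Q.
[Q(γ) : Q] = 4 (equivalently, Q(γ) = Q(√101, √283))

Obviously Q(γ) ⊆ Q(√101, √283), and [Q(√101, √283):Q] = 4 (since 101, 283 are distinct squarefree integers > 1 with 28583 not a perfect square). To show equality we compute the minimal polynomial of γ. From γ = √101 + √283: γ^2 = 101 + 2√(28583) + 283 = 384 + 2√(28583), so γ^2 - 384 = 2√(28583); squaring, (γ^2 - 384)^2 = 4·28583, i.e. γ^4 - 768γ^2 + 147456 - 114332 = 0, i.e. γ^4 - 768γ^2 + 33124 = 0. So γ is a root of x^4 - 768x^2 + 33124. This polynomial is irreducible over Q: it has no rational root (each ±√101 ± √283 is irrational), and any factorization into two quadratics over Q would force √(28583) ∈ Q (pairing opposite roots) or √101, √283 ∈ Q (other pairings), all impossible. Hence [Q(γ):Q] = 4 = [Q(√101, √283):Q], so Q(γ) = Q(√101, √283).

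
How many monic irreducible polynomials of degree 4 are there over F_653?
There are 45456052218 monic irreducible polynomials of degree 4 over F_653

Each element of F_{653^4} that lies in no proper subfield is a root of exactly one monic irreducible of degree 4 over F_653, and each such polynomial has 4 distinct roots in F_{653^4}. By Möbius inversion the count is N_653(4) = (1/4) Σ_{d|4} μ(4/d) · 653^d = (1/4)(μ(4)·653^1 + μ(2)·653^2 + μ(1)·653^4) = 181824208872/4 = 45456052218.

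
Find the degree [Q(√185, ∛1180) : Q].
[Q(√185, ∛1180) : Q] = 6

Let L = Q(√185, ∛1180). Since Q(√185) ⊂ L and [Q(√185):Q] = 2, the tower law gives 2 | [L:Q]. Likewise Q(∛1180) ⊂ L with [Q(∛1180):Q] = 3 (because 1180 is not a perfect cube), so 3 | [L:Q]. As gcd(2,3) = 1, [L:Q] is divisible by 6. Conversely L is generated over Q by √185 and ∛1180, so [L:Q] ≤ 2·3 = 6. Therefore [Q(√185, ∛1180) : Q] = 6.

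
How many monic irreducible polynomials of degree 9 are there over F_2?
There are 56 monic irreducible polynomials of degree 9 over F_2

Each element of F_{2^9} that lies in no proper subfield is a root of exactly one monic irreducible of degree 9 over F_2, and each such polynomial has 9 distinct roots in F_{2^9}. By Möbius inversion the count is N_2(9) = (1/9) Σ_{d|9} μ(9/d) · 2^d = (1/9)(μ(9)·2^1 + μ(3)·2^3 + μ(1)·2^9) = 504/9 = 56.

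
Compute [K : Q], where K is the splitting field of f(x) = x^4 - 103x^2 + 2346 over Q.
[K : Q] = 4

Solving the quadratic in x^2: x^2 = (103 ± √(103^2 - 4·2346))/2 = (103 ± √1225)/2 = (103 ± 35)/2, giving x^2 = 34 or x^2 = 69. So f(x) = (x^2 - 34)(x^2 - 69) and the roots of f are ±√34, ±√69. Hence the splitting field is K = Q(√34, √69). Since 34 and 69 are distinct squarefree integers > 1, their product 2346 is not a perfect square, so √69 ∉ Q(√34). By the tower law [K:Q] = [Q(√34,√69):Q(√34)] · [Q(√34):Q] = 2 · 2 = 4.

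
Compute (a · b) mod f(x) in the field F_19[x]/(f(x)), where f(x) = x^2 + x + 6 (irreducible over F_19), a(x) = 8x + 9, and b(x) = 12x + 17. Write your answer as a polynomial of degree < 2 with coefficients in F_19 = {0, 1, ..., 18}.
a · b ≡ 15x + 14 (mod f(x))

Multiply in F_19[x]: a(x)·b(x) = (8x + 9)·(12x + 17) = x^2 + 16x + 1. This has degree ≥ 2, so divide by f(x) over F_19: x^2 + 16x + 1 = (1)·(x^2 + x + 6) + (15x + 14). Hence a·b ≡ 15x + 14 (mod f). (F_19[x]/(f) is a field with 19^2 = 361 elements since f is irreducible of degree 2.)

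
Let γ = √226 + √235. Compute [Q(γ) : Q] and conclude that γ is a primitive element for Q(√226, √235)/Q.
[Q(γ) : Q] = 4 (equivalently, Q(γ) = Q(√226, √235))

Obviously Q(γ) ⊆ Q(√226, √235), and [Q(√226, √235):Q] = 4 (since 226, 235 are distinct squarefree integers > 1 with 53110 not a perfect square). To show equality we compute the minimal polynomial of γ. From γ = √226 + √235: γ^2 = 226 + 2√(53110) + 235 = 461 + 2√(53110), so γ^2 - 461 = 2√(53110); squaring, (γ^2 - 461)^2 = 4·53110, i.e. γ^4 - 922γ^2 + 212521 - 212440 = 0, i.e. γ^4 - 922γ^2 + 81 = 0. So γ is a root of x^4 - 922x^2 + 81. This polynomial is irreducible over Q: it has no rational root (each ±√226 ± √235 is irrational), and any factorization into two quadratics over Q would force √(53110) ∈ Q (pairing opposite roots) or √226, √235 ∈ Q (other pairings), all impossible. Hence [Q(γ):Q] = 4 = [Q(√226, √235):Q], so Q(γ) = Q(√226, √235).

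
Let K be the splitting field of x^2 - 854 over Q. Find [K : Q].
[K : Q] = 2

f(x) = x^2 - 854 factors as (x - √854)(x + √854). The splitting field is K = Q(√854). Since 854 is squarefree and > 1, it is not a perfect square, so x^2 - 854 is irreducible over Q and [Q(√854) : Q] = 2. Hence [K : Q] = 2.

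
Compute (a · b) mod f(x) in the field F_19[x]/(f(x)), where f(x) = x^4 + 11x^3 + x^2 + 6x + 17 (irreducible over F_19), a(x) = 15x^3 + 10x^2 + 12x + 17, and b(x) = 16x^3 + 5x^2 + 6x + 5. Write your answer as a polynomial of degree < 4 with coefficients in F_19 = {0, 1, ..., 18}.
a · b ≡ x^3 + 8x^2 + 2x + 17 (mod f(x))

Multiply in F_19[x]: a(x)·b(x) = (15x^3 + 10x^2 + 12x + 17)·(16x^3 + 5x^2 + 6x + 5) = 12x^6 + 7x^5 + 9x^4 + 11x^3 + 17x^2 + 10x + 9. This has degree ≥ 4, so divide by f(x) over F_19: 12x^6 + 7x^5 + 9x^4 + 11x^3 + 17x^2 + 10x + 9 = (12x^2 + 8x + 4)·(x^4 + 11x^3 + x^2 + 6x + 17) + (x^3 + 8x^2 + 2x + 17). Hence a·b ≡ x^3 + 8x^2 + 2x + 17 (mod f). (F_19[x]/(f) is a field with 19^4 = 130321 elements since f is irreducible of degree 4.)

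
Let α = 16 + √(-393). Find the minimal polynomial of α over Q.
m_α(x) = x^2 - 32x + 649

From α - 16 = √(-393), squaring gives (α - 16)^2 = -393, i.e. α^2 - 32α + 256 = -393, so α^2 - 32α + 649 = 0. The discriminant of x^2 - 32x + 649 is (-32)^2 - 4·(649) = 1024 - 2596 = -1572, and 4·(-393) is not a perfect square in Q since -393 is squarefree and ≠ 1. Hence x^2 - 32x + 649 is irreducible over Q and is the minimal polynomial of α.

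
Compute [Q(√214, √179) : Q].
[Q(√214, √179) : Q] = 4

[Q(√214):Q] = 2 (min poly x^2 - 214, irreducible since 214 is squarefree > 1). For the top step, suppose √179 ∈ Q(√214), say √179 = c + d√214 with c, d ∈ Q. Squaring: 179 = c^2 + 214d^2 + 2cd√214. Since √214 ∉ Q this forces 2cd = 0. If d = 0 then √179 = c ∈ Q, contradicting 179 squarefree > 1. If c = 0 then 179 = 214d^2, so 214·179 = (214d)^2 is a perfect square in Q — but 214·179 = 38306 is not a perfect square (since 214 and 179 are distinct squarefree integers). Contradiction. Hence √179 ∉ Q(√214), so x^2 - 179 stays irreducible over Q(√214) and [Q(√214, √179) : Q(√214)] = 2. By the tower law, [Q(√214, √179) : Q] = 2 · 2 = 4.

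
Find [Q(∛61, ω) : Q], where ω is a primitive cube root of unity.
[Q(∛61, ω) : Q] = 6

[Q(∛61):Q] = 3 (min poly x^3 - 61, irreducible since 61 is not a perfect cube). [Q(ω):Q] = 2 (min poly x^2 + x + 1). Since Q(∛61) ⊂ R and ω ∉ R, we have ω ∉ Q(∛61), so x^2 + x + 1 remains irreducible over Q(∛61) and [Q(∛61, ω) : Q(∛61)] = 2. By the tower law, [Q(∛61, ω) : Q] = 3 · 2 = 6. (In fact Q(∛61, ω) is the splitting field of x^3 - 61 over Q.)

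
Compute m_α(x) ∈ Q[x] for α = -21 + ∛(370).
m_α(x) = x^3 + 63x^2 + 1323x + 8891

Set β = α + 21 = ∛(370), so β^3 = 370. Then (α + 21)^3 - 370 = 0, i.e. α is a root of g(x) = (x + 21)^3 - 370 = x^3 + 63x^2 + 1323x + 8891. Since g(x) = h(x + 21) where h(x) = x^3 - 370, and h is irreducible over Q (because 370 is not a perfect cube, so h has no rational root, and a monic cubic with no rational root is irreducible), g is also irreducible (irreducibility is preserved under the substitution x → x + 21). Hence m_α(x) = x^3 + 63x^2 + 1323x + 8891.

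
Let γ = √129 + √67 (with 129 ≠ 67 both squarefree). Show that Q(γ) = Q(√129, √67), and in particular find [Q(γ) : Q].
[Q(γ) : Q] = 4 (equivalently, Q(γ) = Q(√129, √67))

Obviously Q(γ) ⊆ Q(√129, √67), and [Q(√129, √67):Q] = 4 (since 129, 67 are distinct squarefree integers > 1 with 8643 not a perfect square). To show equality we compute the minimal polynomial of γ. From γ = √129 + √67: γ^2 = 129 + 2√(8643) + 67 = 196 + 2√(8643), so γ^2 - 196 = 2√(8643); squaring, (γ^2 - 196)^2 = 4·8643, i.e. γ^4 - 392γ^2 + 38416 - 34572 = 0, i.e. γ^4 - 392γ^2 + 3844 = 0. So γ is a root of x^4 - 392x^2 + 3844. This polynomial is irreducible over Q: it has no rational root (each ±√129 ± √67 is irrational), and any factorization into two quadratics over Q would force √(8643) ∈ Q (pairing opposite roots) or √129, √67 ∈ Q (other pairings), all impossible. Hence [Q(γ):Q] = 4 = [Q(√129, √67):Q], so Q(γ) = Q(√129, √67).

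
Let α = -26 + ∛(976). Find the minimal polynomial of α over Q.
m_α(x) = x^3 + 78x^2 + 2028x + 16600

Set β = α + 26 = ∛(976), so β^3 = 976. Then (α + 26)^3 - 976 = 0, i.e. α is a root of g(x) = (x + 26)^3 - 976 = x^3 + 78x^2 + 2028x + 16600. Since g(x) = h(x + 26) where h(x) = x^3 - 976, and h is irreducible over Q (because 976 is not a perfect cube, so h has no rational root, and a monic cubic with no rational root is irreducible), g is also irreducible (irreducibility is preserved under the substitution x → x + 26). Hence m_α(x) = x^3 + 78x^2 + 2028x + 16600.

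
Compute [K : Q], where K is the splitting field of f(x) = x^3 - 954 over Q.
[K : Q] = 6

The roots of x^3 - 954 are ∛954, ω∛954, ω^2∛954 where ω = e^(2πi/3) is a primitive cube root of unity, so K = Q(∛954, ω). Now [Q(∛954):Q] = 3 (since 954 is not a perfect cube, x^3 - 954 is irreducible) and [Q(ω):Q] = 2. Both 2 and 3 divide [K:Q], and [K:Q] ≤ 3·2 = 6, so [K:Q] = 6. (Equivalently: Q(∛954) ⊂ R but ω ∉ R, so [K : Q(∛954)] = 2.)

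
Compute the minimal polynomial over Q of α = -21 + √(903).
m_α(x) = x^2 + 42x - 462

From α + 21 = √(903), squaring gives (α + 21)^2 = 903, i.e. α^2 + 42α + 441 = 903, so α^2 + 42α - 462 = 0. The discriminant of x^2 + 42x - 462 is (42)^2 - 4·(-462) = 1764 + 1848 = 3612, and 4·(903) is not a perfect square in Q since 903 is squarefree and ≠ 1. Hence x^2 + 42x - 462 is irreducible over Q and is the minimal polynomial of α.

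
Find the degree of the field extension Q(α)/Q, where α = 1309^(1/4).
[Q(α):Q] = 4

α is a root of x^4 - 1309. By Eisenstein's criterion at the prime p = 7 (which divides the constant term 1309 but p^2 = 49 does not, since 1309 is squarefree), x^4 - 1309 is irreducible over Q. Hence [Q(α):Q] = 4.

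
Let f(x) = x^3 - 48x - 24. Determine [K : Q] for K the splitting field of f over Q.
[K : Q] = 6

By the rational root test, any rational root of the monic integer polynomial f(x) = x^3 - 48x - 24 must be an integer dividing the constant term -24, i.e. one of ±{1, 2, 3, 4, 6, 8, 12, 24}. Evaluating: f(1) = -71, f(-1) = 23, f(2) = -112, f(-2) = 64, f(3) = -141, f(-3) = 93, f(4) = -152, f(-4) = 104, f(6) = -96, f(-6) = 48, f(8) = 104, f(-8) = -152, f(12) = 1128, f(-12) = -1176, f(24) = 12648, f(-24) = -12696; none is 0, so f has no rational root and is therefore irreducible over Q (a cubic with no linear factor over a field is irreducible). For an irreducible cubic, the Galois group is A_3 or S_3 according as the discriminant disc(f) = -4a^3 - 27b^2 = -4·(-48)^3 - 27·(-24)^2 = 426816 is or is not a square in Q. Here disc(f) = 426816 is not a perfect square in Q, so the Galois group of f over Q is not contained in A_3 and must be all of S_3. The splitting field has degree |S_3| = 6 over Q, so [K : Q] = 6.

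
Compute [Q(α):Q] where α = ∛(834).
[Q(α):Q] = 3

The minimal polynomial of α is x^3 - 834, irreducible over Q since 834 is not a perfect cube (so x^3 - 834 has no rational root). Hence [Q(α):Q] = deg(m_α) = 3.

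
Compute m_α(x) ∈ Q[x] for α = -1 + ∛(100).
m_α(x) = x^3 + 3x^2 + 3x - 99

Set β = α + 1 = ∛(100), so β^3 = 100. Then (α + 1)^3 - 100 = 0, i.e. α is a root of g(x) = (x + 1)^3 - 100 = x^3 + 3x^2 + 3x - 99. Since g(x) = h(x + 1) where h(x) = x^3 - 100, and h is irreducible over Q (because 100 is not a perfect cube, so h has no rational root, and a monic cubic with no rational root is irreducible), g is also irreducible (irreducibility is preserved under the substitution x → x + 1). Hence m_α(x) = x^3 + 3x^2 + 3x - 99.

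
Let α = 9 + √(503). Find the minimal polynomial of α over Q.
m_α(x) = x^2 - 18x - 422

From α - 9 = √(503), squaring gives (α - 9)^2 = 503, i.e. α^2 - 18α + 81 = 503, so α^2 - 18α - 422 = 0. The discriminant of x^2 - 18x - 422 is (-18)^2 - 4·(-422) = 324 + 1688 = 2012, and 4·(503) is not a perfect square in Q since 503 is squarefree and ≠ 1. Hence x^2 - 18x - 422 is irreducible over Q and is the minimal polynomial of α.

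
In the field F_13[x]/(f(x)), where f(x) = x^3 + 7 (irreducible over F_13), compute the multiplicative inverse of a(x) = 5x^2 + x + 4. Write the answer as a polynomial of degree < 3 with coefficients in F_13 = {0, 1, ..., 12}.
a(x)^(-1) ≡ 3x^2 + 5x + 7 (mod f(x))

Since f is irreducible over F_13, F_13[x]/(f) is a field and a(x) ≠ 0 has an inverse. Apply the extended Euclidean algorithm to f(x) and a(x) in F_13[x]: f(x) = (8x + 1)·a(x) + (6x + 3);  a(x) = (3x + 3)·(6x + 3) + (8). The last nonzero remainder is the constant 8 = gcd(f, a) in F_13. Back-substituting through the division chain expresses 8 = s(x)·a(x) + t(x)·f(x) with s(x) ≡ 11x^2 + x + 4 (mod f), so (11x^2 + x + 4)·a(x) ≡ 8 (mod f). Multiplying by 8^(-1) ≡ 5 in F_13 gives a(x)^(-1) ≡ 5·(11x^2 + x + 4) ≡ 3x^2 + 5x + 7 (mod f). Check: (5x^2 + x + 4)·(3x^2 + 5x + 7) = 2x^4 + 2x^3 + x + 2 ≡ 1 (mod x^3 + 7).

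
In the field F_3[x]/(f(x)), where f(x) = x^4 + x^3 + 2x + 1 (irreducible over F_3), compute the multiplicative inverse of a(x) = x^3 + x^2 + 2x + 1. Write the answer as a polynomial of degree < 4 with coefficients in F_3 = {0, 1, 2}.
a(x)^(-1) ≡ 2x^3 + x (mod f(x))

Since f is irreducible over F_3, F_3[x]/(f) is a field and a(x) ≠ 0 has an inverse. Apply the extended Euclidean algorithm to f(x) and a(x) in F_3[x]: f(x) = (x)·a(x) + (x^2 + x + 1);  a(x) = (x)·(x^2 + x + 1) + (x + 1);  (x^2 + x + 1) = (x)·(x + 1) + (1). The last nonzero remainder is the constant 1 = gcd(f, a) in F_3. Back-substituting through the division chain expresses 1 = s(x)·a(x) + t(x)·f(x) with s(x) ≡ 2x^3 + x (mod f), so a(x)^(-1) ≡ s(x) = 2x^3 + x (mod f). Check: (x^3 + x^2 + 2x + 1)·(2x^3 + x) = 2x^6 + 2x^5 + 2x^4 + 2x^2 + x ≡ 1 (mod x^4 + x^3 + 2x + 1).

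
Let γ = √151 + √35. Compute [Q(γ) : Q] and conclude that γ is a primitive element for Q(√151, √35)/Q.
[Q(γ) : Q] = 4 (equivalently, Q(γ) = Q(√151, √35))

Obviously Q(γ) ⊆ Q(√151, √35), and [Q(√151, √35):Q] = 4 (since 151, 35 are distinct squarefree integers > 1 with 5285 not a perfect square). To show equality we compute the minimal polynomial of γ. From γ = √151 + √35: γ^2 = 151 + 2√(5285) + 35 = 186 + 2√(5285), so γ^2 - 186 = 2√(5285); squaring, (γ^2 - 186)^2 = 4·5285, i.e. γ^4 - 372γ^2 + 34596 - 21140 = 0, i.e. γ^4 - 372γ^2 + 13456 = 0. So γ is a root of x^4 - 372x^2 + 13456. This polynomial is irreducible over Q: it has no rational root (each ±√151 ± √35 is irrational), and any factorization into two quadratics over Q would force √(5285) ∈ Q (pairing opposite roots) or √151, √35 ∈ Q (other pairings), all impossible. Hence [Q(γ):Q] = 4 = [Q(√151, √35):Q], so Q(γ) = Q(√151, √35).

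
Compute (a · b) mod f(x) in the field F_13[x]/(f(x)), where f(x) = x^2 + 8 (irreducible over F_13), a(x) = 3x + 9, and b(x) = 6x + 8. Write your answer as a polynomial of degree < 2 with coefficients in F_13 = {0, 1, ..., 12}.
a · b ≡ 6 (mod f(x))

Multiply in F_13[x]: a(x)·b(x) = (3x + 9)·(6x + 8) = 5x^2 + 7. This has degree ≥ 2, so divide by f(x) over F_13: 5x^2 + 7 = (5)·(x^2 + 8) + (6). Hence a·b ≡ 6 (mod f). (F_13[x]/(f) is a field with 13^2 = 169 elements since f is irreducible of degree 2.)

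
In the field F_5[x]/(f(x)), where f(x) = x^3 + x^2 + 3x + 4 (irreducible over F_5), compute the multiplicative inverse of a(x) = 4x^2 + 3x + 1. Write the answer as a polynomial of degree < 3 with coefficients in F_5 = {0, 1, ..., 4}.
a(x)^(-1) ≡ 2x^2 + x + 4 (mod f(x))

Since f is irreducible over F_5, F_5[x]/(f) is a field and a(x) ≠ 0 has an inverse. Apply the extended Euclidean algorithm to f(x) and a(x) in F_5[x]: f(x) = (4x + 1)·a(x) + (x + 3);  a(x) = (4x + 1)·(x + 3) + (3). The last nonzero remainder is the constant 3 = gcd(f, a) in F_5. Back-substituting through the division chain expresses 3 = s(x)·a(x) + t(x)·f(x) with s(x) ≡ x^2 + 3x + 2 (mod f), so (x^2 + 3x + 2)·a(x) ≡ 3 (mod f). Multiplying by 3^(-1) ≡ 2 in F_5 gives a(x)^(-1) ≡ 2·(x^2 + 3x + 2) ≡ 2x^2 + x + 4 (mod f). Check: (4x^2 + 3x + 1)·(2x^2 + x + 4) = 3x^4 + x^2 + 3x + 4 ≡ 1 (mod x^3 + x^2 + 3x + 4).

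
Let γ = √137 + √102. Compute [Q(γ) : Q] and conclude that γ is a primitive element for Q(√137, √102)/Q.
[Q(γ) : Q] = 4 (equivalently, Q(γ) = Q(√137, √102))

Obviously Q(γ) ⊆ Q(√137, √102), and [Q(√137, √102):Q] = 4 (since 137, 102 are distinct squarefree integers > 1 with 13974 not a perfect square). To show equality we compute the minimal polynomial of γ. From γ = √137 + √102: γ^2 = 137 + 2√(13974) + 102 = 239 + 2√(13974), so γ^2 - 239 = 2√(13974); squaring, (γ^2 - 239)^2 = 4·13974, i.e. γ^4 - 478γ^2 + 57121 - 55896 = 0, i.e. γ^4 - 478γ^2 + 1225 = 0. So γ is a root of x^4 - 478x^2 + 1225. This polynomial is irreducible over Q: it has no rational root (each ±√137 ± √102 is irrational), and any factorization into two quadratics over Q would force √(13974) ∈ Q (pairing opposite roots) or √137, √102 ∈ Q (other pairings), all impossible. Hence [Q(γ):Q] = 4 = [Q(√137, √102):Q], so Q(γ) = Q(√137, √102).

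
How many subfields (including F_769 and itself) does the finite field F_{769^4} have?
F_{769^4} has 3 subfields

The subfields of F_{p^n} are exactly the fields F_{p^d} for d | n (each is the fixed field of the unique index-d subgroup of Gal(F_{p^n}/F_p) ≅ Z/nZ). The divisors of n = 4 are {1, 2, 4}, giving 3 subfields: F_{769^1}, F_{769^2}, F_{769^4}.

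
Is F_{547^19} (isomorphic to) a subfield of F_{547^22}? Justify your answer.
No: F_{547^19} is not a subfield of F_{547^22}

F_{p^m} embeds in F_{p^n} iff m | n. Here 19 ∤ 22 (since 22 = 1·19 + 3 with remainder 3 ≠ 0), so F_{547^19} is not a subfield of F_{547^22}. Equivalently: if it were, the tower law would give 19 = [F_{547^19}:F_547] dividing [F_{547^22}:F_547] = 22, contradiction.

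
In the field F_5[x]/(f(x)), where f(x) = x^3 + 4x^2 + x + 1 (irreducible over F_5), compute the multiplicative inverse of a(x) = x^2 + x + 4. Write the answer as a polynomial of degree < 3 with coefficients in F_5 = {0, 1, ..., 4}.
a(x)^(-1) ≡ x^2 + 3x + 4 (mod f(x))

Since f is irreducible over F_5, F_5[x]/(f) is a field and a(x) ≠ 0 has an inverse. Apply the extended Euclidean algorithm to f(x) and a(x) in F_5[x]: f(x) = (x + 3)·a(x) + (4x + 4);  a(x) = (4x)·(4x + 4) + (4). The last nonzero remainder is the constant 4 = gcd(f, a) in F_5. Back-substituting through the division chain expresses 4 = s(x)·a(x) + t(x)·f(x) with s(x) ≡ 4x^2 + 2x + 1 (mod f), so (4x^2 + 2x + 1)·a(x) ≡ 4 (mod f). Multiplying by 4^(-1) ≡ 4 in F_5 gives a(x)^(-1) ≡ 4·(4x^2 + 2x + 1) ≡ x^2 + 3x + 4 (mod f). Check: (x^2 + x + 4)·(x^2 + 3x + 4) = x^4 + 4x^3 + x^2 + x + 1 ≡ 1 (mod x^3 + 4x^2 + x + 1).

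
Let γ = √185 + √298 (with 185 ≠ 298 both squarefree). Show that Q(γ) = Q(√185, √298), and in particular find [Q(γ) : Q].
[Q(γ) : Q] = 4 (equivalently, Q(γ) = Q(√185, √298))

Obviously Q(γ) ⊆ Q(√185, √298), and [Q(√185, √298):Q] = 4 (since 185, 298 are distinct squarefree integers > 1 with 55130 not a perfect square). To show equality we compute the minimal polynomial of γ. From γ = √185 + √298: γ^2 = 185 + 2√(55130) + 298 = 483 + 2√(55130), so γ^2 - 483 = 2√(55130); squaring, (γ^2 - 483)^2 = 4·55130, i.e. γ^4 - 966γ^2 + 233289 - 220520 = 0, i.e. γ^4 - 966γ^2 + 12769 = 0. So γ is a root of x^4 - 966x^2 + 12769. This polynomial is irreducible over Q: it has no rational root (each ±√185 ± √298 is irrational), and any factorization into two quadratics over Q would force √(55130) ∈ Q (pairing opposite roots) or √185, √298 ∈ Q (other pairings), all impossible. Hence [Q(γ):Q] = 4 = [Q(√185, √298):Q], so Q(γ) = Q(√185, √298).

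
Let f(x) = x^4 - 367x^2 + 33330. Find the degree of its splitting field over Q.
[K : Q] = 4

Solving the quadratic in x^2: x^2 = (367 ± √(367^2 - 4·33330))/2 = (367 ± √1369)/2 = (367 ± 37)/2, giving x^2 = 165 or x^2 = 202. So f(x) = (x^2 - 165)(x^2 - 202) and the roots of f are ±√165, ±√202. Hence the splitting field is K = Q(√165, √202). Since 165 and 202 are distinct squarefree integers > 1, their product 33330 is not a perfect square, so √202 ∉ Q(√165). By the tower law [K:Q] = [Q(√165,√202):Q(√165)] · [Q(√165):Q] = 2 · 2 = 4.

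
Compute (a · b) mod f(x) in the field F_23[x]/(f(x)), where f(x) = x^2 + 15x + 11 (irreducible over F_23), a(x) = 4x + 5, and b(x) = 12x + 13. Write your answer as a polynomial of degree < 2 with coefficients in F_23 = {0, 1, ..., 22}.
a · b ≡ 13x + 20 (mod f(x))

Multiply in F_23[x]: a(x)·b(x) = (4x + 5)·(12x + 13) = 2x^2 + 20x + 19. This has degree ≥ 2, so divide by f(x) over F_23: 2x^2 + 20x + 19 = (2)·(x^2 + 15x + 11) + (13x + 20). Hence a·b ≡ 13x + 20 (mod f). (F_23[x]/(f) is a field with 23^2 = 529 elements since f is irreducible of degree 2.)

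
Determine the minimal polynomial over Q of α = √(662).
m_α(x) = x^2 - 662

α satisfies α^2 - 662 = 0, so x^2 - 662 annihilates α. Since d = 662 is squarefree and ≠ 1, it is not a perfect square in Q, so x^2 - 662 has no rational root and is therefore irreducible over Q (a degree-2 polynomial over a field is irreducible iff it has no root). Hence m_α(x) = x^2 - 662.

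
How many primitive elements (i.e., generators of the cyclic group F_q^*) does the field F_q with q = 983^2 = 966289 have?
There are φ(966288) = 313600 primitive elements

F_q^* is cyclic of order q - 1 = 966288. A cyclic group of order m has exactly φ(m) generators. Here m = 966288 = 2^4 · 3 · 41 · 491, so the number of primitive elements is φ(966288) = 313600.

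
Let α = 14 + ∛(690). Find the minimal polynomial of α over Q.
m_α(x) = x^3 - 42x^2 + 588x - 3434

Set β = α - 14 = ∛(690), so β^3 = 690. Then (α - 14)^3 - 690 = 0, i.e. α is a root of g(x) = (x - 14)^3 - 690 = x^3 - 42x^2 + 588x - 3434. Since g(x) = h(x - 14) where h(x) = x^3 - 690, and h is irreducible over Q (because 690 is not a perfect cube, so h has no rational root, and a monic cubic with no rational root is irreducible), g is also irreducible (irreducibility is preserved under the substitution x → x - 14). Hence m_α(x) = x^3 - 42x^2 + 588x - 3434.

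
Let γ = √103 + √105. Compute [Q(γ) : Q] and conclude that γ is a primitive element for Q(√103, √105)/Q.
[Q(γ) : Q] = 4 (equivalently, Q(γ) = Q(√103, √105))

Obviously Q(γ) ⊆ Q(√103, √105), and [Q(√103, √105):Q] = 4 (since 103, 105 are distinct squarefree integers > 1 with 10815 not a perfect square). To show equality we compute the minimal polynomial of γ. From γ = √103 + √105: γ^2 = 103 + 2√(10815) + 105 = 208 + 2√(10815), so γ^2 - 208 = 2√(10815); squaring, (γ^2 - 208)^2 = 4·10815, i.e. γ^4 - 416γ^2 + 43264 - 43260 = 0, i.e. γ^4 - 416γ^2 + 4 = 0. So γ is a root of x^4 - 416x^2 + 4. This polynomial is irreducible over Q: it has no rational root (each ±√103 ± √105 is irrational), and any factorization into two quadratics over Q would force √(10815) ∈ Q (pairing opposite roots) or √103, √105 ∈ Q (other pairings), all impossible. Hence [Q(γ):Q] = 4 = [Q(√103, √105):Q], so Q(γ) = Q(√103, √105).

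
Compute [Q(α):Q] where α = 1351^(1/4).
[Q(α):Q] = 4

α is a root of x^4 - 1351. By Eisenstein's criterion at the prime p = 7 (which divides the constant term 1351 but p^2 = 49 does not, since 1351 is squarefree), x^4 - 1351 is irreducible over Q. Hence [Q(α):Q] = 4.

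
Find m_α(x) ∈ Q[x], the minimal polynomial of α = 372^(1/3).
m_α(x) = x^3 - 372

α satisfies α^3 = 372, so x^3 - 372 annihilates α. By the rational root test, a rational root p/q (in lowest terms) of x^3 - 372 would satisfy p^3 = 372 q^3, forcing q = 1 and p^3 = 372; but 372 is not a perfect cube, contradiction. A monic cubic over Q with no rational root is irreducible (any nontrivial factorization would include a linear factor). Hence x^3 - 372 is the minimal polynomial of α, and in particular [Q(α):Q] = 3.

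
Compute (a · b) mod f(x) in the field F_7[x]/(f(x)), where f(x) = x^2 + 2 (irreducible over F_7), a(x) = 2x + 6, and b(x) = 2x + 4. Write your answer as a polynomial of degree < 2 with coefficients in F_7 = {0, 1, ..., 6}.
a · b ≡ 6x + 2 (mod f(x))

Multiply in F_7[x]: a(x)·b(x) = (2x + 6)·(2x + 4) = 4x^2 + 6x + 3. This has degree ≥ 2, so divide by f(x) over F_7: 4x^2 + 6x + 3 = (4)·(x^2 + 2) + (6x + 2). Hence a·b ≡ 6x + 2 (mod f). (F_7[x]/(f) is a field with 7^2 = 49 elements since f is irreducible of degree 2.)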